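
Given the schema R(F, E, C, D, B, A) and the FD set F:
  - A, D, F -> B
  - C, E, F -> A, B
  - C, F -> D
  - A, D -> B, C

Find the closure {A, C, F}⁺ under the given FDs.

{A, B, C, D, F}

Start with {A, C, F}.
C, F -> D applies; add {D} → now {A, C, D, F}.
A, D -> B, C applies; add {B} → now {A, B, C, D, F}.
No further FD applies.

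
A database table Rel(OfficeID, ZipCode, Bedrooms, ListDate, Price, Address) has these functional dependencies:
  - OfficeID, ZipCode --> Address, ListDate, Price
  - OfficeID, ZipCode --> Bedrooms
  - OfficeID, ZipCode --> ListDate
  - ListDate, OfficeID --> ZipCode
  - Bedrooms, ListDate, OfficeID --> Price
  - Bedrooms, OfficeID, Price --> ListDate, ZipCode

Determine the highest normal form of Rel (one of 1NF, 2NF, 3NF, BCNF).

Candidate keys: {Bedrooms, OfficeID, Price}, {ListDate, OfficeID}, {OfficeID, ZipCode}. Prime attributes: {Bedrooms, ListDate, OfficeID, Price, ZipCode}.
Every FD has a superkey on the left, so the relation is in BCNF.

BCNF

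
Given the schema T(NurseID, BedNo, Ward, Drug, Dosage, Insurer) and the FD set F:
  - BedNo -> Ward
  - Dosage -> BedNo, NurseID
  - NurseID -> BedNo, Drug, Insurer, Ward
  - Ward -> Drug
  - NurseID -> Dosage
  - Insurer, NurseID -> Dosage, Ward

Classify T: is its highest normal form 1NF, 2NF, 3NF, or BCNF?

Candidate keys: {Dosage}, {NurseID}. Prime attributes: {Dosage, NurseID}.
BedNo -> Ward: {BedNo}⁺ = {BedNo, Drug, Ward}, which is not all of the attributes, so the left side is not a superkey — BCNF is violated.
BedNo -> Ward has non-prime {Ward} on the right and a non-superkey on the left, so 3NF fails.
Every candidate key is a single attribute, so no partial dependency is possible; 2NF holds.

2NF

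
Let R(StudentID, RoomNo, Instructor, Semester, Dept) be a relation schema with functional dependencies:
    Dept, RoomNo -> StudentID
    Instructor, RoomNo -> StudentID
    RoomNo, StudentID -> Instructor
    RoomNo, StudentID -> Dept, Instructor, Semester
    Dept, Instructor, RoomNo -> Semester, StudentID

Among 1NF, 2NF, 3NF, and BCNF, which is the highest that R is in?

BCNF

Candidate keys: {Dept, RoomNo}, {Instructor, RoomNo}, {RoomNo, StudentID}. Prime attributes: {Dept, Instructor, RoomNo, StudentID}.
Each dependency's left side is a superkey — BCNF holds.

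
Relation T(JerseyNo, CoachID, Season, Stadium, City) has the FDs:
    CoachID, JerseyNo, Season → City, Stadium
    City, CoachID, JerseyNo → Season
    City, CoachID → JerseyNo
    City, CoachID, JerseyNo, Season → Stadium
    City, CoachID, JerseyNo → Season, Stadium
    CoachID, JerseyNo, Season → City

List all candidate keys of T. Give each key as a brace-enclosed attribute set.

{City, CoachID}, {CoachID, JerseyNo, Season}

{CoachID} never appears on the right of any FD, so every key must include it.
{City, CoachID}⁺ = {City, CoachID, JerseyNo, Season, Stadium} — all of the relation — so {City, CoachID} is a candidate key.
{CoachID, JerseyNo, Season}⁺ = {City, CoachID, JerseyNo, Season, Stadium} — all of the relation — so {CoachID, JerseyNo, Season} is a candidate key.
No proper subset of any of these is a key, and no other minimal superkey exists.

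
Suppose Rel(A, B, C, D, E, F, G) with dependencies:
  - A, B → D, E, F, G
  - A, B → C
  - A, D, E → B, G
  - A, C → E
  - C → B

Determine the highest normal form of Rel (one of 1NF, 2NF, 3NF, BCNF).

3NF

Candidate keys: {A, B}, {A, C}, {A, D, E}. Prime attributes: {A, B, C, D, E}.
For C → B we have {C}⁺ = {B, C}; {C} is not a superkey, so BCNF fails.
But every attribute on its right side ({B}) is prime, and the same holds for every other non-superkey FD, so 3NF still holds.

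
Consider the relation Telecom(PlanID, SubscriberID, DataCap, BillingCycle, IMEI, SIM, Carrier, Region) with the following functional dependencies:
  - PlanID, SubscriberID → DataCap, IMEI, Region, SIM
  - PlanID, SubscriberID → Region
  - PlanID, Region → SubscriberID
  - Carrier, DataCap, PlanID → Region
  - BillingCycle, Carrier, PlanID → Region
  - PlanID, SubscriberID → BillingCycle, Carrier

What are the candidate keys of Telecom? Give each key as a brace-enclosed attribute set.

{PlanID} never appears on the right of any FD, so every key must include it.
Closure of {PlanID, Region} is {BillingCycle, Carrier, DataCap, IMEI, PlanID, Region, SIM, SubscriberID}, the whole schema; {PlanID, Region} is a candidate key.
Closure of {PlanID, SubscriberID} is {BillingCycle, Carrier, DataCap, IMEI, PlanID, Region, SIM, SubscriberID}, the whole schema; {PlanID, SubscriberID} is a candidate key.
Closure of {BillingCycle, Carrier, PlanID} is {BillingCycle, Carrier, DataCap, IMEI, PlanID, Region, SIM, SubscriberID}, the whole schema; {BillingCycle, Carrier, PlanID} is a candidate key.
Closure of {Carrier, DataCap, PlanID} is {BillingCycle, Carrier, DataCap, IMEI, PlanID, Region, SIM, SubscriberID}, the whole schema; {Carrier, DataCap, PlanID} is a candidate key.
These are minimal and exhaustive — every other superkey contains one of them.

{BillingCycle, Carrier, PlanID}, {Carrier, DataCap, PlanID}, {PlanID, Region}, {PlanID, SubscriberID}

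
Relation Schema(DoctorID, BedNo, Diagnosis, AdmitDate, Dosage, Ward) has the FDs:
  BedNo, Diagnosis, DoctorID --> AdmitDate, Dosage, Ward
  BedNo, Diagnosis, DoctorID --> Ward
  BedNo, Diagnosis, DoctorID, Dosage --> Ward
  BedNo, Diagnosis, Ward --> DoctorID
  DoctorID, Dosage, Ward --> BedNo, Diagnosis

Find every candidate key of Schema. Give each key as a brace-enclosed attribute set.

{BedNo, Diagnosis, DoctorID}, {BedNo, Diagnosis, Ward}, {DoctorID, Dosage, Ward}

{BedNo, Diagnosis, DoctorID}⁺ = {AdmitDate, BedNo, Diagnosis, DoctorID, Dosage, Ward}, which is every attribute, so {BedNo, Diagnosis, DoctorID} is a candidate key.
{BedNo, Diagnosis, Ward}⁺ = {AdmitDate, BedNo, Diagnosis, DoctorID, Dosage, Ward}, which is every attribute, so {BedNo, Diagnosis, Ward} is a candidate key.
{DoctorID, Dosage, Ward}⁺ = {AdmitDate, BedNo, Diagnosis, DoctorID, Dosage, Ward}, which is every attribute, so {DoctorID, Dosage, Ward} is a candidate key.
No proper subset of any of these is a key, and no other minimal superkey exists.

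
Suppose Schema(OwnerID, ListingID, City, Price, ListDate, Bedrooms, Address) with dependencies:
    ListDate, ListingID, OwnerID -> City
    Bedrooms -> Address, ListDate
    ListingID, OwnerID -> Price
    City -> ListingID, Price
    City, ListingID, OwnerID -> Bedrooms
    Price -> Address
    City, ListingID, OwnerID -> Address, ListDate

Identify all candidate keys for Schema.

Attributes never on any right-hand side: {OwnerID} — every candidate key must contain it.
{City, OwnerID}⁺ = {Address, Bedrooms, City, ListDate, ListingID, OwnerID, Price} — all of the relation — so {City, OwnerID} is a candidate key.
{Bedrooms, ListingID, OwnerID}⁺ = {Address, Bedrooms, City, ListDate, ListingID, OwnerID, Price} — all of the relation — so {Bedrooms, ListingID, OwnerID} is a candidate key.
{ListDate, ListingID, OwnerID}⁺ = {Address, Bedrooms, City, ListDate, ListingID, OwnerID, Price} — all of the relation — so {ListDate, ListingID, OwnerID} is a candidate key.
No proper subset of any of these is a key, and no other minimal superkey exists.

{Bedrooms, ListingID, OwnerID}, {City, OwnerID}, {ListDate, ListingID, OwnerID}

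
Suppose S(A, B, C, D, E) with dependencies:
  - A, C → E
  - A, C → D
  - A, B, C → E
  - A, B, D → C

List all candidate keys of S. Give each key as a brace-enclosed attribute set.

{A, B} never appear on the right of any FD, so every key must include all of them.
{A, B, C}⁺ = {A, B, C, D, E} — all of the relation — so {A, B, C} is a candidate key.
{A, B, D}⁺ = {A, B, C, D, E} — all of the relation — so {A, B, D} is a candidate key.
Any other superkey properly contains one of these, so there are no further candidate keys.

{A, B, C}, {A, B, D}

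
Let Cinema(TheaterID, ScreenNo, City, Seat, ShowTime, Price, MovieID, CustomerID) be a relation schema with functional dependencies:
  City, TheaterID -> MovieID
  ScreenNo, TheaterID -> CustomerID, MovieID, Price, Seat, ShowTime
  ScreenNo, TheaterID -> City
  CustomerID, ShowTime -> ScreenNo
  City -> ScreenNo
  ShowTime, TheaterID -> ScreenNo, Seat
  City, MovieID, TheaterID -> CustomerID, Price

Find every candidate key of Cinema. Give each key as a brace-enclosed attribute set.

{City, TheaterID}, {ScreenNo, TheaterID}, {ShowTime, TheaterID}

No FD produces {TheaterID}, so it must be in every candidate key.
Closure of {City, TheaterID} is {City, CustomerID, MovieID, Price, ScreenNo, Seat, ShowTime, TheaterID}, the whole schema; {City, TheaterID} is a candidate key.
Closure of {ScreenNo, TheaterID} is {City, CustomerID, MovieID, Price, ScreenNo, Seat, ShowTime, TheaterID}, the whole schema; {ScreenNo, TheaterID} is a candidate key.
Closure of {ShowTime, TheaterID} is {City, CustomerID, MovieID, Price, ScreenNo, Seat, ShowTime, TheaterID}, the whole schema; {ShowTime, TheaterID} is a candidate key.
These are minimal and exhaustive — every other superkey contains one of them.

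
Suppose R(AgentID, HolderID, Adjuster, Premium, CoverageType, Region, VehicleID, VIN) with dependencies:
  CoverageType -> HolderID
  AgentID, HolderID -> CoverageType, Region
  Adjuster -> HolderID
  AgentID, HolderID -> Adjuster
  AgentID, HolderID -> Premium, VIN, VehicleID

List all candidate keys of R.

{Adjuster, AgentID}, {AgentID, CoverageType}, {AgentID, HolderID}

Attributes never on any right-hand side: {AgentID} — every candidate key must contain it.
{Adjuster, AgentID}⁺ = {Adjuster, AgentID, CoverageType, HolderID, Premium, Region, VIN, VehicleID} — all of the relation — so {Adjuster, AgentID} is a candidate key.
{AgentID, CoverageType}⁺ = {Adjuster, AgentID, CoverageType, HolderID, Premium, Region, VIN, VehicleID} — all of the relation — so {AgentID, CoverageType} is a candidate key.
{AgentID, HolderID}⁺ = {Adjuster, AgentID, CoverageType, HolderID, Premium, Region, VIN, VehicleID} — all of the relation — so {AgentID, HolderID} is a candidate key.
These are minimal and exhaustive — every other superkey contains one of them.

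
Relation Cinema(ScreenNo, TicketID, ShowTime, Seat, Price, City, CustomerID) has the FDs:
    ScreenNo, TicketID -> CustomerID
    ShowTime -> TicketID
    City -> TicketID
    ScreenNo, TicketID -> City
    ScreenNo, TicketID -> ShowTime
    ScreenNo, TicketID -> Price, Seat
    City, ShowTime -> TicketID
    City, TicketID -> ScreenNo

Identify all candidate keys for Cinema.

{City}, {ScreenNo, ShowTime}, {ScreenNo, TicketID}

Closure of {City} is {City, CustomerID, Price, ScreenNo, Seat, ShowTime, TicketID}, the whole schema; {City} is a candidate key.
Closure of {ScreenNo, ShowTime} is {City, CustomerID, Price, ScreenNo, Seat, ShowTime, TicketID}, the whole schema; {ScreenNo, ShowTime} is a candidate key.
Closure of {ScreenNo, TicketID} is {City, CustomerID, Price, ScreenNo, Seat, ShowTime, TicketID}, the whole schema; {ScreenNo, TicketID} is a candidate key.
These are minimal and exhaustive — every other superkey contains one of them.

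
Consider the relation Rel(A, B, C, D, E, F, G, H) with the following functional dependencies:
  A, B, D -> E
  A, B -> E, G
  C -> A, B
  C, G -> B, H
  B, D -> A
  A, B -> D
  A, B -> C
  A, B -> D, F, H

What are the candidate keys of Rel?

{C}⁺ = {A, B, C, D, E, F, G, H}, which is every attribute, so {C} is a candidate key.
{A, B}⁺ = {A, B, C, D, E, F, G, H}, which is every attribute, so {A, B} is a candidate key.
{B, D}⁺ = {A, B, C, D, E, F, G, H}, which is every attribute, so {B, D} is a candidate key.
No proper subset of any of these is a key, and no other minimal superkey exists.

{A, B}, {B, D}, {C}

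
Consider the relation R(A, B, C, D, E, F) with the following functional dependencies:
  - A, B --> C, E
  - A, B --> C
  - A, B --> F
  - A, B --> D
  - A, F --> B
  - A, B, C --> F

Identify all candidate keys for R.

{A, B}, {A, F}

Attributes never on any right-hand side: {A} — every candidate key must contain it.
Closure of {A, B} is {A, B, C, D, E, F}, the whole schema; {A, B} is a candidate key.
Closure of {A, F} is {A, B, C, D, E, F}, the whole schema; {A, F} is a candidate key.
Any other superkey properly contains one of these, so there are no further candidate keys.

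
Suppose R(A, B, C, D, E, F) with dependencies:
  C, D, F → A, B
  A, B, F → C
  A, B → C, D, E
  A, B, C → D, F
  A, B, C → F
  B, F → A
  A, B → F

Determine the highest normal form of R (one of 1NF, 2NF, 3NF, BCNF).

BCNF

Candidate keys: {A, B}, {B, F}, {C, D, F}. Prime attributes: {A, B, C, D, F}.
Every FD has a superkey on the left, so the relation is in BCNF.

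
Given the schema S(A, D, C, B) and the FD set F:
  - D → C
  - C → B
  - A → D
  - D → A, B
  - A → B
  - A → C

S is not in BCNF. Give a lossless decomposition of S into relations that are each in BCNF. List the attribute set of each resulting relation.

{A, C, D}; {B, C}

Candidate keys of the original relation: {A}, {D}.
{A, B, C, D}: {C} determines {B, C} here but is not a superkey — split on C → B, giving {B, C} and {A, C, D}.
{B, C} has no BCNF violation.
{A, C, D} has no BCNF violation.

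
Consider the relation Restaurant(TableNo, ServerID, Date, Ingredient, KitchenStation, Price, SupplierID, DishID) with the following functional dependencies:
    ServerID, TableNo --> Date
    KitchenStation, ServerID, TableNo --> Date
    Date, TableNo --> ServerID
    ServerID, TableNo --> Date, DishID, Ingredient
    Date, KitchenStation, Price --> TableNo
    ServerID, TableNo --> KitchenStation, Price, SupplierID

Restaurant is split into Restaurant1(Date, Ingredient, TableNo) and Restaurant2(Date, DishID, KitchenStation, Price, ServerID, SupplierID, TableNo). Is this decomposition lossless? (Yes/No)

Common attributes: {Date, TableNo}; their closure is {Date, DishID, Ingredient, KitchenStation, Price, ServerID, SupplierID, TableNo}.
This includes all of Restaurant1, so the common attributes are a superkey of Restaurant1 — the join is lossless.

Yes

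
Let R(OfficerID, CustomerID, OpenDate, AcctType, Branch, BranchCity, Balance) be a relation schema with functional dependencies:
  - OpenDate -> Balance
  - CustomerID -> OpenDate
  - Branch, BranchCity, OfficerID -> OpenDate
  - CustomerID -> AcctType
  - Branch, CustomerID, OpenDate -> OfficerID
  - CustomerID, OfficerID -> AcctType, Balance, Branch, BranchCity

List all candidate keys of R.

{Branch, CustomerID}, {CustomerID, OfficerID}

No FD produces {CustomerID}, so it must be in every candidate key.
Closure of {Branch, CustomerID} is {AcctType, Balance, Branch, BranchCity, CustomerID, OfficerID, OpenDate}, the whole schema; {Branch, CustomerID} is a candidate key.
Closure of {CustomerID, OfficerID} is {AcctType, Balance, Branch, BranchCity, CustomerID, OfficerID, OpenDate}, the whole schema; {CustomerID, OfficerID} is a candidate key.
These are minimal and exhaustive — every other superkey contains one of them.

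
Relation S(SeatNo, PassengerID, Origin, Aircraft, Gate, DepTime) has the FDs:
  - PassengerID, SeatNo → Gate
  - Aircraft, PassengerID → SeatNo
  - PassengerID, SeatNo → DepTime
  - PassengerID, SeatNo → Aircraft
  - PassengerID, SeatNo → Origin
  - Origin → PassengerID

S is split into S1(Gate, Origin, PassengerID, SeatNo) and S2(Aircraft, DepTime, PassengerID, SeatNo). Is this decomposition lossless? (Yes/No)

Common attributes: {PassengerID, SeatNo}; their closure is {Aircraft, DepTime, Gate, Origin, PassengerID, SeatNo}.
Since S1 ⊆ {Aircraft, DepTime, Gate, Origin, PassengerID, SeatNo}, the intersection is a superkey of S1; the decomposition is lossless.

Yes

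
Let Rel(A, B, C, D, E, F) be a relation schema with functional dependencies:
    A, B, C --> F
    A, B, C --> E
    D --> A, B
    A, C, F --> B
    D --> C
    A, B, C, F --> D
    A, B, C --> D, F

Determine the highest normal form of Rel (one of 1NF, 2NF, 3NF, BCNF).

BCNF

Candidate keys: {A, B, C}, {A, C, F}, {D}. Prime attributes: {A, B, C, D, F}.
The left-hand side of every FD is a superkey, so BCNF is satisfied.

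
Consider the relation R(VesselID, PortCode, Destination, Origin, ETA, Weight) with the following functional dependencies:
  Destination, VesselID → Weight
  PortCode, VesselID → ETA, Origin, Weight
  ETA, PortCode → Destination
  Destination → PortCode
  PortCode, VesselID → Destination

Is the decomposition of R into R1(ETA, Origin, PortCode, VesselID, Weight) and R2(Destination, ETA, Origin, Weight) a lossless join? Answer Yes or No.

No

R1 ∩ R2 = {ETA, Origin, Weight}; its closure under F is {ETA, Origin, Weight}.
Neither R1 nor R2 is contained in that closure, so the decomposition is lossy.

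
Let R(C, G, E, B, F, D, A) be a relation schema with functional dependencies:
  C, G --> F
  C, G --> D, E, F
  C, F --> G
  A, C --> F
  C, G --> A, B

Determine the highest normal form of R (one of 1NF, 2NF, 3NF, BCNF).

Candidate keys: {A, C}, {C, F}, {C, G}. Prime attributes: {A, C, F, G}.
Every FD has a superkey on the left, so the relation is in BCNF.

BCNF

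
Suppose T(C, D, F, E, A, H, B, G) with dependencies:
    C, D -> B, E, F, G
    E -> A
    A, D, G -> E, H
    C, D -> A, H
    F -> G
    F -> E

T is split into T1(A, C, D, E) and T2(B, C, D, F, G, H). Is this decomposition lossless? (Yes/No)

Yes

T1 ∩ T2 = {C, D}; its closure under F is {A, B, C, D, E, F, G, H}.
This includes all of T1, so the common attributes are a superkey of T1 — the join is lossless.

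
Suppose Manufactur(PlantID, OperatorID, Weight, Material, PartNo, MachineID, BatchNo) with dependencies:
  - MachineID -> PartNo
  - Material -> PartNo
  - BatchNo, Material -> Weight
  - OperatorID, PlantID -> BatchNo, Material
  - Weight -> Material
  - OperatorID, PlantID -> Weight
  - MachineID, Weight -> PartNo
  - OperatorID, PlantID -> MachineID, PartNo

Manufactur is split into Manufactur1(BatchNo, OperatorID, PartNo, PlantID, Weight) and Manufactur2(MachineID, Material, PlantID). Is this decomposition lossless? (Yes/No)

The shared attributes are {PlantID} and {PlantID}⁺ = {PlantID}.
The closure covers neither Manufactur1 nor Manufactur2 entirely; the join is not lossless.

No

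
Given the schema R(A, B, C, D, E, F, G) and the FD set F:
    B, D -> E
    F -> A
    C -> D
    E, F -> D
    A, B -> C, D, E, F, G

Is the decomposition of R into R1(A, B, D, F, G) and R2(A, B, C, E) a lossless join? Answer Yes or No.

Common attributes: {A, B}; their closure is {A, B, C, D, E, F, G}.
This includes all of R1, so the common attributes are a superkey of R1 — the join is lossless.

Yes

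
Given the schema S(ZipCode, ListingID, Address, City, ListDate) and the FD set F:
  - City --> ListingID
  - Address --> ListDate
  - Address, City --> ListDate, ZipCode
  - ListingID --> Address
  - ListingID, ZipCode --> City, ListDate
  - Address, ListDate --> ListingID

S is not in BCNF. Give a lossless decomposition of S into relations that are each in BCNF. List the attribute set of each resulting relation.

Candidate keys of the original relation: {Address, ZipCode}, {City}, {ListingID, ZipCode}.
Within {Address, City, ListDate, ListingID, ZipCode}: {Address}⁺ ∩ {Address, City, ListDate, ListingID, ZipCode} = {Address, ListDate, ListingID}, not the whole set, so Address --> ListDate, ListingID violates BCNF; decompose into {Address, ListDate, ListingID} and {Address, City, ZipCode}.
{Address, ListDate, ListingID} is in BCNF.
{Address, City, ZipCode} is in BCNF.

{Address, City, ZipCode}; {Address, ListDate, ListingID}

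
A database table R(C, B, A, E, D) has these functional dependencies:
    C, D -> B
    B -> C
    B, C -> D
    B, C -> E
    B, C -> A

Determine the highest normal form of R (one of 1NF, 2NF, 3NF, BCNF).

BCNF

Candidate keys: {B}, {C, D}. Prime attributes: {B, C, D}.
Every FD has a superkey on the left, so the relation is in BCNF.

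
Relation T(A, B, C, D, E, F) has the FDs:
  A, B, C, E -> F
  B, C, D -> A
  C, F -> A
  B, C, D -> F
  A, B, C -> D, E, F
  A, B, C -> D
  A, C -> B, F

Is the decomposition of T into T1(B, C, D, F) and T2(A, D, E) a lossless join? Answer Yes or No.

T1 ∩ T2 = {D}; its closure under F is {D}.
T1 ⊄ {D} and T2 ⊄ {D}, so the split is lossy.

No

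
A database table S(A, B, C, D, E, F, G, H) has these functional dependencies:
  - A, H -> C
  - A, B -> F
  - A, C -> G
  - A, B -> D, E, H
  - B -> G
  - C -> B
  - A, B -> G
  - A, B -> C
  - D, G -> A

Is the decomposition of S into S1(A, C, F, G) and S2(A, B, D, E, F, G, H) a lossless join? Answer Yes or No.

No

Common attributes: {A, F, G}; their closure is {A, F, G}.
S1 ⊄ {A, F, G} and S2 ⊄ {A, F, G}, so the split is lossy.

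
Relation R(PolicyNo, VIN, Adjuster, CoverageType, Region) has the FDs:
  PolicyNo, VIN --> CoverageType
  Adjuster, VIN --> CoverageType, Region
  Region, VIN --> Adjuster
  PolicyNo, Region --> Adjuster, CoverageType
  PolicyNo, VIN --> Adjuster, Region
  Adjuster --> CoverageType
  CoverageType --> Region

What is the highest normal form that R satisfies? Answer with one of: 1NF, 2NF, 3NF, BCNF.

Candidate key: {PolicyNo, VIN}. Prime attributes: {PolicyNo, VIN}.
For Adjuster, VIN --> CoverageType, Region we have {Adjuster, VIN}⁺ = {Adjuster, CoverageType, Region, VIN}; {Adjuster, VIN} is not a superkey, so BCNF fails.
Adjuster, VIN --> CoverageType, Region determines the non-prime attributes {CoverageType, Region} from a non-superkey — 3NF is violated.
No proper subset of a key has a non-prime attribute in its closure, so there is no partial dependency; 2NF holds.

2NF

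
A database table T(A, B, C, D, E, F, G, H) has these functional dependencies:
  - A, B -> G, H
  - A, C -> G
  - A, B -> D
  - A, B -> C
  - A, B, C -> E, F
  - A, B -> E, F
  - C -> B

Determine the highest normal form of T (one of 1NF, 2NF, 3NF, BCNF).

Candidate keys: {A, B}, {A, C}. Prime attributes: {A, B, C}.
C -> B breaks BCNF: {C}⁺ = {B, C}, so {C} is not a superkey.
Its right-hand attributes {B} are all prime, as are those of every other non-superkey FD — the relation is in 3NF.

3NF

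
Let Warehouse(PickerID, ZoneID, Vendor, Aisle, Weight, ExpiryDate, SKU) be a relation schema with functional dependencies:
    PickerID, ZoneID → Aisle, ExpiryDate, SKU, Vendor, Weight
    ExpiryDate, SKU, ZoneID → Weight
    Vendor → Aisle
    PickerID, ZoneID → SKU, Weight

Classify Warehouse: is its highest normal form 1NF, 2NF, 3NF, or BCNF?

Candidate key: {PickerID, ZoneID}. Prime attributes: {PickerID, ZoneID}.
For ExpiryDate, SKU, ZoneID → Weight we have {ExpiryDate, SKU, ZoneID}⁺ = {ExpiryDate, SKU, Weight, ZoneID}; {ExpiryDate, SKU, ZoneID} is not a superkey, so BCNF fails.
ExpiryDate, SKU, ZoneID → Weight determines the non-prime attribute {Weight} from a non-superkey — 3NF is violated.
No non-prime attribute depends on a proper subset of any candidate key, so 2NF holds.

2NF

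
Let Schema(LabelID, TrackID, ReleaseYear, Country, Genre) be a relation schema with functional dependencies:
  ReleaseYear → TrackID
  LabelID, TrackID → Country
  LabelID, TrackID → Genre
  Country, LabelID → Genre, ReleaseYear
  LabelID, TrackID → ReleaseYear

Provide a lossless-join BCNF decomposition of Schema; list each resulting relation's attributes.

{Country, Genre, LabelID, ReleaseYear}; {ReleaseYear, TrackID}

Candidate keys of the original relation: {Country, LabelID}, {LabelID, ReleaseYear}, {LabelID, TrackID}.
In {Country, Genre, LabelID, ReleaseYear, TrackID}, {ReleaseYear} is not a superkey ({ReleaseYear}⁺ restricted to this set is {ReleaseYear, TrackID}), so split on ReleaseYear → TrackID into {ReleaseYear, TrackID} and {Country, Genre, LabelID, ReleaseYear}.
{ReleaseYear, TrackID}: every determinant is a superkey — BCNF.
{Country, Genre, LabelID, ReleaseYear}: every determinant is a superkey — BCNF.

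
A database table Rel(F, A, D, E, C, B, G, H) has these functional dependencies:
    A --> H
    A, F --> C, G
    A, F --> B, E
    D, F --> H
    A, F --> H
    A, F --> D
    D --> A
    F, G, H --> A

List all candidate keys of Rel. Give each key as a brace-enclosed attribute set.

{A, F}, {D, F}, {F, G, H}

Attributes never on any right-hand side: {F} — every candidate key must contain it.
{A, F} is a candidate key since {A, F}⁺ = {A, B, C, D, E, F, G, H} covers every attribute.
{D, F} is a candidate key since {D, F}⁺ = {A, B, C, D, E, F, G, H} covers every attribute.
{F, G, H} is a candidate key since {F, G, H}⁺ = {A, B, C, D, E, F, G, H} covers every attribute.
These are minimal and exhaustive — every other superkey contains one of them.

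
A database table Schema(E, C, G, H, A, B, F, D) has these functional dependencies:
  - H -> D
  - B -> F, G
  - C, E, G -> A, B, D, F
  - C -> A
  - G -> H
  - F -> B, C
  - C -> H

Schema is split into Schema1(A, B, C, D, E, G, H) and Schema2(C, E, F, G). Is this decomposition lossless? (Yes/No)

Yes

Schema1 ∩ Schema2 = {C, E, G}; its closure under F is {A, B, C, D, E, F, G, H}.
Since Schema1 ⊆ {A, B, C, D, E, F, G, H}, the intersection is a superkey of Schema1; the decomposition is lossless.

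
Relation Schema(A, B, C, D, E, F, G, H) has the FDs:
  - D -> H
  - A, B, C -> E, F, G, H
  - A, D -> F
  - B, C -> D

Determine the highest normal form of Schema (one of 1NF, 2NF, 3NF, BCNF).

Candidate key: {A, B, C}. Prime attributes: {A, B, C}.
D -> H: {D}⁺ = {D, H}, which is not all of the attributes, so the left side is not a superkey — BCNF is violated.
D -> H has non-prime {H} on the right and a non-superkey on the left, so 3NF fails.
{B, C} is a proper subset of the key {A, B, C}, and {B, C}⁺ contains the non-prime attributes {D, H} — a partial dependency, so 2NF is violated.

1NF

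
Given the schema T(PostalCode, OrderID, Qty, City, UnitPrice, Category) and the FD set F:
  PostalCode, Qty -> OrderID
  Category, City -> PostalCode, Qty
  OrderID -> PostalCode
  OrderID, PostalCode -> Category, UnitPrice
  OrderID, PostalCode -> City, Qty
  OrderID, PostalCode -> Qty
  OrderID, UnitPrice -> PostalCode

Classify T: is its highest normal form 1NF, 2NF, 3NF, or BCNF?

Candidate keys: {Category, City}, {OrderID}, {PostalCode, Qty}. Prime attributes: {Category, City, OrderID, PostalCode, Qty}.
Each dependency's left side is a superkey — BCNF holds.

BCNF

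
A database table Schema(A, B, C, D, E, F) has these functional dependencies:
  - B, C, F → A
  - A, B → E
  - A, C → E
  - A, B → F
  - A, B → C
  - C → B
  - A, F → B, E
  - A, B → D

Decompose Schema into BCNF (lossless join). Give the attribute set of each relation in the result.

Candidate keys of the original relation: {A, B}, {A, C}, {A, F}, {C, F}.
In {A, B, C, D, E, F}, {C} is not a superkey ({C}⁺ restricted to this set is {B, C}), so split on C → B into {B, C} and {A, C, D, E, F}.
{B, C}: every determinant is a superkey — BCNF.
{A, C, D, E, F}: every determinant is a superkey — BCNF.

{A, C, D, E, F}; {B, C}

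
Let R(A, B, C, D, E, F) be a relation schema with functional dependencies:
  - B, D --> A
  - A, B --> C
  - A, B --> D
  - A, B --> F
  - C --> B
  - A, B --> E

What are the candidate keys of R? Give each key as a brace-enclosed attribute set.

{A, B}, {A, C}, {B, D}, {C, D}

{A, B} is a candidate key since {A, B}⁺ = {A, B, C, D, E, F} covers every attribute.
{A, C} is a candidate key since {A, C}⁺ = {A, B, C, D, E, F} covers every attribute.
{B, D} is a candidate key since {B, D}⁺ = {A, B, C, D, E, F} covers every attribute.
{C, D} is a candidate key since {C, D}⁺ = {A, B, C, D, E, F} covers every attribute.
Any other superkey properly contains one of these, so there are no further candidate keys.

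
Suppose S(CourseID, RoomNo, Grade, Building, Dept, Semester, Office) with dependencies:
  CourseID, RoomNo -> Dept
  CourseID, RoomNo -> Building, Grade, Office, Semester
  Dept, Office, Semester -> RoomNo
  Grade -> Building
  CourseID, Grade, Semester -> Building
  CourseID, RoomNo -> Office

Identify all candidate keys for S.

{CourseID, Dept, Office, Semester}, {CourseID, RoomNo}

{CourseID} never appears on the right of any FD, so every key must include it.
{CourseID, RoomNo}⁺ = {Building, CourseID, Dept, Grade, Office, RoomNo, Semester}, which is every attribute, so {CourseID, RoomNo} is a candidate key.
{CourseID, Dept, Office, Semester}⁺ = {Building, CourseID, Dept, Grade, Office, RoomNo, Semester}, which is every attribute, so {CourseID, Dept, Office, Semester} is a candidate key.
Any other superkey properly contains one of these, so there are no further candidate keys.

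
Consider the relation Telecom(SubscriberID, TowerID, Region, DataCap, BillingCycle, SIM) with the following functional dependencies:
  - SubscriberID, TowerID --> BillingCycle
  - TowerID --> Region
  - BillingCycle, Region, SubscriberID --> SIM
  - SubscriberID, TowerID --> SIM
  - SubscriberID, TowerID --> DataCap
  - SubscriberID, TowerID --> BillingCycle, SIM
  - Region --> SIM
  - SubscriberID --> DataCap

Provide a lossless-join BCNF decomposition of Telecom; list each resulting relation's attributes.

Candidate key of the original relation: {SubscriberID, TowerID}.
{BillingCycle, DataCap, Region, SIM, SubscriberID, TowerID}: {TowerID} determines {Region, SIM, TowerID} here but is not a superkey — split on TowerID --> Region, SIM, giving {Region, SIM, TowerID} and {BillingCycle, DataCap, SubscriberID, TowerID}.
{Region, SIM, TowerID}: {Region} determines {Region, SIM} here but is not a superkey — split on Region --> SIM, giving {Region, SIM} and {Region, TowerID}.
{Region, SIM} is in BCNF.
{Region, TowerID} is in BCNF.
{BillingCycle, DataCap, SubscriberID, TowerID}: {SubscriberID} determines {DataCap, SubscriberID} here but is not a superkey — split on SubscriberID --> DataCap, giving {DataCap, SubscriberID} and {BillingCycle, SubscriberID, TowerID}.
{DataCap, SubscriberID} is in BCNF.
{BillingCycle, SubscriberID, TowerID} is in BCNF.

{BillingCycle, SubscriberID, TowerID}; {DataCap, SubscriberID}; {Region, SIM}; {Region, TowerID}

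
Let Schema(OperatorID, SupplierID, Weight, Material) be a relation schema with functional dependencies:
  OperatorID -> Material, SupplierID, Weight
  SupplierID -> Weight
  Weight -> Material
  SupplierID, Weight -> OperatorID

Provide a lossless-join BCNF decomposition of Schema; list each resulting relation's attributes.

Candidate keys of the original relation: {OperatorID}, {SupplierID}.
{Material, OperatorID, SupplierID, Weight}: {Weight} determines {Material, Weight} here but is not a superkey — split on Weight -> Material, giving {Material, Weight} and {OperatorID, SupplierID, Weight}.
{Material, Weight} is in BCNF.
{OperatorID, SupplierID, Weight} is in BCNF.

{Material, Weight}; {OperatorID, SupplierID, Weight}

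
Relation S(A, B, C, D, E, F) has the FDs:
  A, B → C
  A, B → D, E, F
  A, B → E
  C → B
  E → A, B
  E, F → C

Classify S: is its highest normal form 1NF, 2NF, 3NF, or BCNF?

3NF

Candidate keys: {A, B}, {A, C}, {E}. Prime attributes: {A, B, C, E}.
C → B: {C}⁺ = {B, C}, which is not all of the attributes, so the left side is not a superkey — BCNF is violated.
Its right-hand attributes {B} are all prime, as are those of every other non-superkey FD — the relation is in 3NF.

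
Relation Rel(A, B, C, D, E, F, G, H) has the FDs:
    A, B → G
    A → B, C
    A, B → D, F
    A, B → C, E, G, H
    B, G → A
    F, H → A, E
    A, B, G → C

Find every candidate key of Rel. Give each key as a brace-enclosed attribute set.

{A}⁺ = {A, B, C, D, E, F, G, H} — all of the relation — so {A} is a candidate key.
{B, G}⁺ = {A, B, C, D, E, F, G, H} — all of the relation — so {B, G} is a candidate key.
{F, H}⁺ = {A, B, C, D, E, F, G, H} — all of the relation — so {F, H} is a candidate key.
No proper subset of any of these is a key, and no other minimal superkey exists.

{A}, {B, G}, {F, H}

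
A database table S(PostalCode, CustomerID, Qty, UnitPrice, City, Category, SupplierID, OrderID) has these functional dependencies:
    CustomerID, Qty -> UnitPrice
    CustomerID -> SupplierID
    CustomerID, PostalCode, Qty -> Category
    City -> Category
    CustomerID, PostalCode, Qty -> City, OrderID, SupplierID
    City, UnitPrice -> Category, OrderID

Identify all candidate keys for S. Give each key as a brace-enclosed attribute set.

{CustomerID, PostalCode, Qty}

{CustomerID, PostalCode, Qty} never appear on the right of any FD, so every key must include all of them.
{CustomerID, PostalCode, Qty}⁺ = {Category, City, CustomerID, OrderID, PostalCode, Qty, SupplierID, UnitPrice} — all of the relation — so {CustomerID, PostalCode, Qty} is a candidate key.
Every other attribute set either contains this one or has a smaller closure.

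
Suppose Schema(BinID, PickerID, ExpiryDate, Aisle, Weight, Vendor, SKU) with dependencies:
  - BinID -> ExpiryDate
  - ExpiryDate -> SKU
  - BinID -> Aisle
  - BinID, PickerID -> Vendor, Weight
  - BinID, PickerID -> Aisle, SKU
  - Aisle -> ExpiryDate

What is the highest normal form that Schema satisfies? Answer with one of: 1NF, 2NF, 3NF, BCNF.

1NF

Candidate key: {BinID, PickerID}. Prime attributes: {BinID, PickerID}.
BinID -> ExpiryDate: {BinID}⁺ = {Aisle, BinID, ExpiryDate, SKU}, which is not all of the attributes, so the left side is not a superkey — BCNF is violated.
BinID -> ExpiryDate has non-prime {ExpiryDate} on the right and a non-superkey on the left, so 3NF fails.
The proper key subset {BinID} of {BinID, PickerID} determines non-prime {Aisle, ExpiryDate, SKU}, so the relation is not even in 2NF.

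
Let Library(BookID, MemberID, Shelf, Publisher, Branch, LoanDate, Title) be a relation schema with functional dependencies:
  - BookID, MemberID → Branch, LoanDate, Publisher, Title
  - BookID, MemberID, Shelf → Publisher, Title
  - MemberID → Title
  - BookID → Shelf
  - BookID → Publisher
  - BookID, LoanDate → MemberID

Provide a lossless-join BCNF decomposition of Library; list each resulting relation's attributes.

Candidate keys of the original relation: {BookID, LoanDate}, {BookID, MemberID}.
Within {BookID, Branch, LoanDate, MemberID, Publisher, Shelf, Title}: {MemberID}⁺ ∩ {BookID, Branch, LoanDate, MemberID, Publisher, Shelf, Title} = {MemberID, Title}, not the whole set, so MemberID → Title violates BCNF; decompose into {MemberID, Title} and {BookID, Branch, LoanDate, MemberID, Publisher, Shelf}.
{MemberID, Title} is in BCNF.
Within {BookID, Branch, LoanDate, MemberID, Publisher, Shelf}: {BookID}⁺ ∩ {BookID, Branch, LoanDate, MemberID, Publisher, Shelf} = {BookID, Publisher, Shelf}, not the whole set, so BookID → Publisher, Shelf violates BCNF; decompose into {BookID, Publisher, Shelf} and {BookID, Branch, LoanDate, MemberID}.
{BookID, Publisher, Shelf} is in BCNF.
{BookID, Branch, LoanDate, MemberID} is in BCNF.

{BookID, Branch, LoanDate, MemberID}; {BookID, Publisher, Shelf}; {MemberID, Title}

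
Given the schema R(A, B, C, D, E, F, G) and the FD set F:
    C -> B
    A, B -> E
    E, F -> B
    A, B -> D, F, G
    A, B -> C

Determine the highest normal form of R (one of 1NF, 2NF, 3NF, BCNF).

3NF

Candidate keys: {A, B}, {A, C}, {A, E, F}. Prime attributes: {A, B, C, E, F}.
For C -> B we have {C}⁺ = {B, C}; {C} is not a superkey, so BCNF fails.
But every attribute on its right side ({B}) is prime, and the same holds for every other non-superkey FD, so 3NF still holds.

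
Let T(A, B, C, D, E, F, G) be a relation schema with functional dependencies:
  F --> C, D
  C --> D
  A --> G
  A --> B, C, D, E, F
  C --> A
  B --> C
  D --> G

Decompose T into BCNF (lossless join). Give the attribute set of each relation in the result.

{A, B, C, D, E, F}; {D, G}

Candidate keys of the original relation: {A}, {B}, {C}, {F}.
In {A, B, C, D, E, F, G}, {D} is not a superkey ({D}⁺ restricted to this set is {D, G}), so split on D --> G into {D, G} and {A, B, C, D, E, F}.
{D, G} is in BCNF.
{A, B, C, D, E, F} is in BCNF.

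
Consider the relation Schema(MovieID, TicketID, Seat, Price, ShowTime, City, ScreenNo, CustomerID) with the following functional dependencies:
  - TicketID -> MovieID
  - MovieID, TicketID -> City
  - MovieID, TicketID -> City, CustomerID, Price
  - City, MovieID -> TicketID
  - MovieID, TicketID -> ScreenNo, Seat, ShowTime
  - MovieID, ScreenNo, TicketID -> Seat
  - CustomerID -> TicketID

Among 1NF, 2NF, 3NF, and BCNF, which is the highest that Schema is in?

Candidate keys: {City, MovieID}, {CustomerID}, {TicketID}. Prime attributes: {City, CustomerID, MovieID, TicketID}.
Each dependency's left side is a superkey — BCNF holds.

BCNF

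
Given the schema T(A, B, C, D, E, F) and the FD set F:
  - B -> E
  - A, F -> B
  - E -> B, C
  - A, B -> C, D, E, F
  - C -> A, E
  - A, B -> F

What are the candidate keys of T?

{B}⁺ = {A, B, C, D, E, F} — all of the relation — so {B} is a candidate key.
{C}⁺ = {A, B, C, D, E, F} — all of the relation — so {C} is a candidate key.
{E}⁺ = {A, B, C, D, E, F} — all of the relation — so {E} is a candidate key.
{A, F}⁺ = {A, B, C, D, E, F} — all of the relation — so {A, F} is a candidate key.
These are minimal and exhaustive — every other superkey contains one of them.

{A, F}, {B}, {C}, {E}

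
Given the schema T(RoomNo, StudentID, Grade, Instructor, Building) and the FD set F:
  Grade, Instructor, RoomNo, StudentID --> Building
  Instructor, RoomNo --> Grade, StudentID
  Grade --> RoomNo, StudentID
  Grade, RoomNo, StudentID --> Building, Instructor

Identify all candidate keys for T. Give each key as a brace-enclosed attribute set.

{Grade}, {Instructor, RoomNo}

{Grade}⁺ = {Building, Grade, Instructor, RoomNo, StudentID}, which is every attribute, so {Grade} is a candidate key.
{Instructor, RoomNo}⁺ = {Building, Grade, Instructor, RoomNo, StudentID}, which is every attribute, so {Instructor, RoomNo} is a candidate key.
Any other superkey properly contains one of these, so there are no further candidate keys.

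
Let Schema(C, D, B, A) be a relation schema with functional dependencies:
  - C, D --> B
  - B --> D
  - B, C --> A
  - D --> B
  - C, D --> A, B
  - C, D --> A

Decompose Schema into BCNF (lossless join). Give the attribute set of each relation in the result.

{A, B, C}; {B, D}

Candidate keys of the original relation: {B, C}, {C, D}.
{A, B, C, D}: {B} determines {B, D} here but is not a superkey — split on B --> D, giving {B, D} and {A, B, C}.
{B, D}: every determinant is a superkey — BCNF.
{A, B, C}: every determinant is a superkey — BCNF.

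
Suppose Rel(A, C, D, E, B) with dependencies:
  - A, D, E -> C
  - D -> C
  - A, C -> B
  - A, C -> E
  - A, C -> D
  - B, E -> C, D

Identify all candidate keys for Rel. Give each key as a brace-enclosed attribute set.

{A, B, E}, {A, C}, {A, D}

Attributes never on any right-hand side: {A} — every candidate key must contain it.
{A, C} is a candidate key since {A, C}⁺ = {A, B, C, D, E} covers every attribute.
{A, D} is a candidate key since {A, D}⁺ = {A, B, C, D, E} covers every attribute.
{A, B, E} is a candidate key since {A, B, E}⁺ = {A, B, C, D, E} covers every attribute.
Any other superkey properly contains one of these, so there are no further candidate keys.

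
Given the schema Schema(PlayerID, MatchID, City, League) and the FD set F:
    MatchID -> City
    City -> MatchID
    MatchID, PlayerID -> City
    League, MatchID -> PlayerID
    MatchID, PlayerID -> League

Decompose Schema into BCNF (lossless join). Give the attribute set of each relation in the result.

{City, MatchID}; {League, MatchID, PlayerID}

Candidate keys of the original relation: {City, League}, {City, PlayerID}, {League, MatchID}, {MatchID, PlayerID}.
{City, League, MatchID, PlayerID}: {MatchID} determines {City, MatchID} here but is not a superkey — split on MatchID -> City, giving {City, MatchID} and {League, MatchID, PlayerID}.
{City, MatchID} is in BCNF.
{League, MatchID, PlayerID} is in BCNF.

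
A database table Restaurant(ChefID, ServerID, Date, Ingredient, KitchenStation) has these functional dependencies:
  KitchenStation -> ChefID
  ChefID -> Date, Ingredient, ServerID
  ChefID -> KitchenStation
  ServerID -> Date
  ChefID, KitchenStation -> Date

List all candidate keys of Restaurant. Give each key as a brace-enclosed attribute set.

{ChefID}, {KitchenStation}

{ChefID}⁺ = {ChefID, Date, Ingredient, KitchenStation, ServerID} — all of the relation — so {ChefID} is a candidate key.
{KitchenStation}⁺ = {ChefID, Date, Ingredient, KitchenStation, ServerID} — all of the relation — so {KitchenStation} is a candidate key.
Any other superkey properly contains one of these, so there are no further candidate keys.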